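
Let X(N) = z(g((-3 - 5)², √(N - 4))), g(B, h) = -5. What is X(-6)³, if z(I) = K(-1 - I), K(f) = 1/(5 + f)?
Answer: 1/729 ≈ 0.0013717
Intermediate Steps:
z(I) = 1/(4 - I) (z(I) = 1/(5 + (-1 - I)) = 1/(4 - I))
X(N) = ⅑ (X(N) = -1/(-4 - 5) = -1/(-9) = -1*(-⅑) = ⅑)
X(-6)³ = (⅑)³ = 1/729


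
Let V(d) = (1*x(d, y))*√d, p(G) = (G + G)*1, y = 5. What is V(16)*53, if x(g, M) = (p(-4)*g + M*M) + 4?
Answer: -20988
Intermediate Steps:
p(G) = 2*G (p(G) = (2*G)*1 = 2*G)
x(g, M) = 4 + M² - 8*g (x(g, M) = ((2*(-4))*g + M*M) + 4 = (-8*g + M²) + 4 = (M² - 8*g) + 4 = 4 + M² - 8*g)
V(d) = √d*(29 - 8*d) (V(d) = (1*(4 + 5² - 8*d))*√d = (1*(4 + 25 - 8*d))*√d = (1*(29 - 8*d))*√d = (29 - 8*d)*√d = √d*(29 - 8*d))
V(16)*53 = (√16*(29 - 8*16))*53 = (4*(29 - 128))*53 = (4*(-99))*53 = -396*53 = -20988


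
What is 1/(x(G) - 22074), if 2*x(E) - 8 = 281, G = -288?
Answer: -2/43859 ≈ -4.5601e-5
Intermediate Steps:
x(E) = 289/2 (x(E) = 4 + (½)*281 = 4 + 281/2 = 289/2)
1/(x(G) - 22074) = 1/(289/2 - 22074) = 1/(-43859/2) = -2/43859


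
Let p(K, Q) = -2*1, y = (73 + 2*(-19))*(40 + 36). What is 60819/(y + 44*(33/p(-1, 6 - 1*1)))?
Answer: 60819/1934 ≈ 31.447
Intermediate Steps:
y = 2660 (y = (73 - 38)*76 = 35*76 = 2660)
p(K, Q) = -2
60819/(y + 44*(33/p(-1, 6 - 1*1))) = 60819/(2660 + 44*(33/(-2))) = 60819/(2660 + 44*(33*(-1/2))) = 60819/(2660 + 44*(-33/2)) = 60819/(2660 - 726) = 60819/1934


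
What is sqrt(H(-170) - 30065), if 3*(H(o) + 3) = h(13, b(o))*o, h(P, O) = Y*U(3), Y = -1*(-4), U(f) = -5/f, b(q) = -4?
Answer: 2*I*sqrt(66803)/3 ≈ 172.31*I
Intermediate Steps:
Y = 4
h(P, O) = -20/3 (h(P, O) = 4*(-5/3) = -20/3)
H(o) = -3 - 20*o/9 (H(o) = -3 + (-20*o/3)/3 = -3 - 20*o/9)
sqrt(H(-170) - 30065) = sqrt((-3 - 20/9*(-170)) - 30065) = sqrt((-3 + 3400/9) - 30065) = sqrt(3373/9 - 30065) = sqrt(-267212/9) = 2*I*sqrt(66803)/3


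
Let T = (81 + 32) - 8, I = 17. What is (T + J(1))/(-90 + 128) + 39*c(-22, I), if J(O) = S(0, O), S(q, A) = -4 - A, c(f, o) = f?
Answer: -16252/19 ≈ -855.37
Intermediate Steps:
T = 105 (T = 113 - 8 = 105)
J(O) = -4 - O
(T + J(1))/(-90 + 128) + 39*c(-22, I) = (105 + (-4 - 1*1))/(-90 + 128) + 39*(-22) = (105 + (-4 - 1))/38 - 858 = (105 - 5)*(1/38) - 858 = 100*(1/38) - 858 = 50/19 - 858 = -16252/19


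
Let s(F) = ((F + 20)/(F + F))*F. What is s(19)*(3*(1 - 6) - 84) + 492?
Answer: -2877/2 ≈ -1438.5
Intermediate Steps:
s(F) = 10 + F/2 (s(F) = ((20 + F)/((2*F)))*F = ((20 + F)*(1/(2*F)))*F = ((20 + F)/(2*F))*F = 10 + F/2)
s(19)*(3*(1 - 6) - 84) + 492 = (10 + (½)*19)*(3*(1 - 6) - 84) + 492 = (10 + 19/2)*(3*(-5) - 84) + 492 = 39*(-15 - 84)/2 + 492 = (39/2)*(-99) + 492 = -3861/2 + 492 = -2877/2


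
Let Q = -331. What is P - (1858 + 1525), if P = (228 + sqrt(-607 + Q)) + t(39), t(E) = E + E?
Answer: -3077 + I*sqrt(938) ≈ -3077.0 + 30.627*I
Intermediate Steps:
t(E) = 2*E
P = 306 + I*sqrt(938) (P = (228 + sqrt(-607 - 331)) + 2*39 = (228 + sqrt(-938)) + 78 = (228 + I*sqrt(938)) + 78 = 306 + I*sqrt(938) ≈ 306.0 + 30.627*I)
P - (1858 + 1525) = (306 + I*sqrt(938)) - (1858 + 1525) = (306 + I*sqrt(938)) - 1*3383 = (306 + I*sqrt(938)) - 3383 = -3077 + I*sqrt(938)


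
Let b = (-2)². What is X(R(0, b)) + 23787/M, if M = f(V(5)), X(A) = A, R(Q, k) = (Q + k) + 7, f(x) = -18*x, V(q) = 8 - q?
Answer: -859/2 ≈ -429.50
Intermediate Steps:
b = 4
R(Q, k) = 7 + Q + k
M = -54 (M = -18*(8 - 1*5) = -18*(8 - 5) = -18*3 = -54)
X(R(0, b)) + 23787/M = (7 + 0 + 4) + 23787/(-54) = 11 + 23787*(-1/54) = 11 - 881/2 = -859/2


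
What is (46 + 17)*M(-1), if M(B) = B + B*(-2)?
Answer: 63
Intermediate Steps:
M(B) = -B (M(B) = B - 2*B = -B)
(46 + 17)*M(-1) = (46 + 17)*(-1*(-1)) = 63*1 = 63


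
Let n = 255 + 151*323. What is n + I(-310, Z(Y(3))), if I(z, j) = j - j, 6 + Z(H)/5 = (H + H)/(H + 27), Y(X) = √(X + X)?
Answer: 49028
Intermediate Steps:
Y(X) = √2*√X (Y(X) = √(2*X) = √2*√X)
Z(H) = -30 + 10*H/(27 + H) (Z(H) = -30 + 5*((H + H)/(H + 27)) = -30 + 5*((2*H)/(27 + H)) = -30 + 5*(2*H/(27 + H)) = -30 + 10*H/(27 + H))
I(z, j) = 0
n = 49028 (n = 255 + 48773 = 49028)
n + I(-310, Z(Y(3))) = 49028 + 0 = 49028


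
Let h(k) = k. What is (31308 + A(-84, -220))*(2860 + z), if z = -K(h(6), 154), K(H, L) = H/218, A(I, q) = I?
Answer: 9733676088/109 ≈ 8.9300e+7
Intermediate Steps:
K(H, L) = H/218 (K(H, L) = H*(1/218) = H/218)
z = -3/109 (z = -6/218 = -1*3/109 = -3/109 ≈ -0.027523)
(31308 + A(-84, -220))*(2860 + z) = (31308 - 84)*(2860 - 3/109) = 31224*(311737/109) = 9733676088/109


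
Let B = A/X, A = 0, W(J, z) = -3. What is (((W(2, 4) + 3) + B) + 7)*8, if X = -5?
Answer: 56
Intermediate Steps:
B = 0 (B = 0/(-5) = 0*(-⅕) = 0)
(((W(2, 4) + 3) + B) + 7)*8 = (((-3 + 3) + 0) + 7)*8 = ((0 + 0) + 7)*8 = (0 + 7)*8 = 7*8 = 56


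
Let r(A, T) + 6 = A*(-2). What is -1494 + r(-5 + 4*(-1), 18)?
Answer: -1482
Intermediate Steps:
r(A, T) = -6 - 2*A (r(A, T) = -6 + A*(-2) = -6 - 2*A)
-1494 + r(-5 + 4*(-1), 18) = -1494 + (-6 - 2*(-5 + 4*(-1))) = -1494 + (-6 - 2*(-5 - 4)) = -1494 + (-6 - 2*(-9)) = -1494 + (-6 + 18) = -1494 + 12 = -1482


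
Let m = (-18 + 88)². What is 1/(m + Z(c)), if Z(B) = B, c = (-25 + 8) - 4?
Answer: 1/4879 ≈ 0.00020496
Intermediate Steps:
c = -21 (c = -17 - 4 = -21)
m = 4900 (m = 70² = 4900)
1/(m + Z(c)) = 1/(4900 - 21) = 1/4879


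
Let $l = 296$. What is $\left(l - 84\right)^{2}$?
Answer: $44944$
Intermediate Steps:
$\left(l - 84\right)^{2} = \left(296 - 84\right)^{2} = 212^{2} = 44944$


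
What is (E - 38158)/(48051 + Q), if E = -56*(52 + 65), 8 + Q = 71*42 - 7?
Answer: -22355/25509 ≈ -0.87636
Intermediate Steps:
Q = 2967 (Q = -8 + (71*42 - 7) = -8 + (2982 - 7) = -8 + 2975 = 2967)
E = -6552 (E = -56*117 = -6552)
(E - 38158)/(48051 + Q) = (-6552 - 38158)/(48051 + 2967) = -44710/51018 = -44710*1/51018 = -22355/25509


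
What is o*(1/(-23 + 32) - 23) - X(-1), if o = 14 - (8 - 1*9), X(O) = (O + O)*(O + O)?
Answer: -1042/3 ≈ -347.33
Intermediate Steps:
X(O) = 4*O**2 (X(O) = (2*O)*(2*O) = 4*O**2)
o = 15 (o = 14 - (8 - 9) = 14 - 1*(-1) = 14 + 1 = 15)
o*(1/(-23 + 32) - 23) - X(-1) = 15*(1/(-23 + 32) - 23) - 4*(-1)**2 = 15*(1/9 - 23) - 4 = 15*(1/9 - 23) - 1*4 = 15*(-206/9) - 4 = -1030/3 - 4 = -1042/3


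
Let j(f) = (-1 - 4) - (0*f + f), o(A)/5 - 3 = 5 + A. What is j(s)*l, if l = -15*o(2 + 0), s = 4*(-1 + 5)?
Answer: 15750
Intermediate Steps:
o(A) = 40 + 5*A (o(A) = 15 + 5*(5 + A) = 15 + (25 + 5*A) = 40 + 5*A)
s = 16 (s = 4*4 = 16)
j(f) = -5 - f (j(f) = -5 - (0 + f) = -5 - f)
l = -750 (l = -15*(40 + 5*(2 + 0)) = -15*(40 + 5*2) = -15*(40 + 10) = -15*50 = -750)
j(s)*l = (-5 - 1*16)*(-750) = (-5 - 16)*(-750) = -21*(-750) = 15750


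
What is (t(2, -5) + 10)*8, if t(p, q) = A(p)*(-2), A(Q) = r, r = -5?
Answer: 160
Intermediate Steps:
A(Q) = -5
t(p, q) = 10 (t(p, q) = -5*(-2) = 10)
(t(2, -5) + 10)*8 = (10 + 10)*8 = 20*8 = 160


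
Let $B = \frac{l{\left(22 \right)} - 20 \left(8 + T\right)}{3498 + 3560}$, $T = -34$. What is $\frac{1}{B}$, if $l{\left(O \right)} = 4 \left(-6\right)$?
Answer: $\frac{3529}{248} \approx 14.23$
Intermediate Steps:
$l{\left(O \right)} = -24$
$B = \frac{248}{3529}$ ($B = \frac{-24 - 20 \left(8 - 34\right)}{3498 + 3560} = \frac{-24 - -520}{7058} = \left(-24 + 520\right) \frac{1}{7058} = 496 \cdot \frac{1}{7058} = \frac{248}{3529} \approx 0.070275$)
$\frac{1}{B} = \frac{1}{\frac{248}{3529}} = \frac{3529}{248}$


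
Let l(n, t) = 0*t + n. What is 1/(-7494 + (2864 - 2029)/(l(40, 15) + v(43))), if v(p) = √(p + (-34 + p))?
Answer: -11567312/86435833753 + 1670*√13/86435833753 ≈ -0.00013376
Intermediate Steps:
v(p) = √(-34 + 2*p)
l(n, t) = n (l(n, t) = 0 + n = n)
1/(-7494 + (2864 - 2029)/(l(40, 15) + v(43))) = 1/(-7494 + (2864 - 2029)/(40 + √(-34 + 2*43))) = 1/(-7494 + 835/(40 + √(-34 + 86))) = 1/(-7494 + 835/(40 + √52)) = 1/(-7494 + 835/(40 + 2*√13))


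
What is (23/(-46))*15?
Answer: -15/2 ≈ -7.5000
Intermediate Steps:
(23/(-46))*15 = (23*(-1/46))*15 = -½*15 = -15/2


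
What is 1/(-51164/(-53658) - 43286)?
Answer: -26829/1161294512 ≈ -2.3103e-5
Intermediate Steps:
1/(-51164/(-53658) - 43286) = 1/(-51164*(-1/53658) - 43286) = 1/(25582/26829 - 43286) = 1/(-1161294512/26829) = -26829/1161294512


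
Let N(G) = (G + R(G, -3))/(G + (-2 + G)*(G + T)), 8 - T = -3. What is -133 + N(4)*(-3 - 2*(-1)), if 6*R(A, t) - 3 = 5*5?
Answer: -6796/51 ≈ -133.25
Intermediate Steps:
R(A, t) = 14/3 (R(A, t) = 1/2 + (5*5)/6 = 1/2 + (1/6)*25 = 1/2 + 25/6 = 14/3)
T = 11 (T = 8 - 1*(-3) = 8 + 3 = 11)
N(G) = (14/3 + G)/(G + (-2 + G)*(11 + G)) (N(G) = (G + 14/3)/(G + (-2 + G)*(G + 11)) = (14/3 + G)/(G + (-2 + G)*(11 + G)))
-133 + N(4)*(-3 - 2*(-1)) = -133 + ((14/3 + 4)/(-22 + 4**2 + 10*4))*(-3 - 2*(-1)) = -133 + ((26/3)/(-22 + 16 + 40))*(-3 + 2) = -133 + ((26/3)/34)*(-1) = -133 + ((1/34)*(26/3))*(-1) = -133 + (13/51)*(-1) = -133 - 13/51 = -6796/51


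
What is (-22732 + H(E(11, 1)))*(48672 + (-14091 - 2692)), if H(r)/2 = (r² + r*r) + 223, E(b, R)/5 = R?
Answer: -707489354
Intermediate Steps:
E(b, R) = 5*R
H(r) = 446 + 4*r² (H(r) = 2*((r² + r*r) + 223) = 2*((r² + r²) + 223) = 2*(2*r² + 223) = 2*(223 + 2*r²) = 446 + 4*r²)
(-22732 + H(E(11, 1)))*(48672 + (-14091 - 2692)) = (-22732 + (446 + 4*(5*1)²))*(48672 + (-14091 - 2692)) = (-22732 + (446 + 4*5²))*(48672 - 16783) = (-22732 + (446 + 4*25))*31889 = (-22732 + (446 + 100))*31889 = (-22732 + 546)*31889 = -22186*31889 = -707489354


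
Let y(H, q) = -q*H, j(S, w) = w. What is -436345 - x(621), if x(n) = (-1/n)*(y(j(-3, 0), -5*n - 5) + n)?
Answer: -436344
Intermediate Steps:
y(H, q) = -H*q
x(n) = -1 (x(n) = (-1/n)*(-1*0*(-5*n - 5) + n) = (-1/n)*(-1*0*(-5 - 5*n) + n) = (-1/n)*(0 + n) = (-1/n)*n = -1)
-436345 - x(621) = -436345 - 1*(-1) = -436345 + 1 = -436344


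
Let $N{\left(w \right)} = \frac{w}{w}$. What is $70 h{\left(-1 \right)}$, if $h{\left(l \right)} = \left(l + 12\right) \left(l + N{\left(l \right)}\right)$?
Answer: $0$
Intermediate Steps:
$N{\left(w \right)} = 1$
$h{\left(l \right)} = \left(1 + l\right) \left(12 + l\right)$ ($h{\left(l \right)} = \left(l + 12\right) \left(l + 1\right) = \left(12 + l\right) \left(1 + l\right) = \left(1 + l\right) \left(12 + l\right)$)
$70 h{\left(-1 \right)} = 70 \left(12 + \left(-1\right)^{2} + 13 \left(-1\right)\right) = 70 \left(12 + 1 - 13\right) = 70 \cdot 0 = 0$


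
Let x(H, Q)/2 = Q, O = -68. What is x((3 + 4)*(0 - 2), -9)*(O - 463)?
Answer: 9558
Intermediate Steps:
x(H, Q) = 2*Q
x((3 + 4)*(0 - 2), -9)*(O - 463) = (2*(-9))*(-68 - 463) = -18*(-531) = 9558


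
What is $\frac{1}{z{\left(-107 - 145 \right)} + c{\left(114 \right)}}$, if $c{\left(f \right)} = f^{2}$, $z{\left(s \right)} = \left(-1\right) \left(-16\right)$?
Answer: $\frac{1}{13012} \approx 7.6852 \cdot 10^{-5}$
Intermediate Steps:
$z{\left(s \right)} = 16$
$\frac{1}{z{\left(-107 - 145 \right)} + c{\left(114 \right)}} = \frac{1}{16 + 114^{2}} = \frac{1}{16 + 12996} = \frac{1}{13012}$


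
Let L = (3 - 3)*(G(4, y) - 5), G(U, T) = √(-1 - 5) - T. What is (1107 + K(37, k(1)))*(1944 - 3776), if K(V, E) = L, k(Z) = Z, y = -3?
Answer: -2028024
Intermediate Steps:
G(U, T) = -T + I*√6 (G(U, T) = √(-6) - T = I*√6 - T = -T + I*√6)
L = 0 (L = (3 - 3)*((-1*(-3) + I*√6) - 5) = 0*((3 + I*√6) - 5) = 0*(-2 + I*√6) = 0)
K(V, E) = 0
(1107 + K(37, k(1)))*(1944 - 3776) = (1107 + 0)*(1944 - 3776) = 1107*(-1832) = -2028024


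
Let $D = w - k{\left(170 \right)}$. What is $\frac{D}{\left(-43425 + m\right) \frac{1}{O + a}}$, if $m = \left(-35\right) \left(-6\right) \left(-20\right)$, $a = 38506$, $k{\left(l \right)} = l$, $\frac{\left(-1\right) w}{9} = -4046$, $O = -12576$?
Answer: $- \frac{187961384}{9525} \approx -19733.0$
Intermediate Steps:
$w = 36414$ ($w = \left(-9\right) \left(-4046\right) = 36414$)
$m = -4200$ ($m = 210 \left(-20\right) = -4200$)
$D = 36244$ ($D = 36414 - 170 = 36244$)
$\frac{D}{\left(-43425 + m\right) \frac{1}{O + a}} = \frac{36244}{\left(-43425 - 4200\right) \frac{1}{-12576 + 38506}} = \frac{36244}{\left(-47625\right) \frac{1}{25930}} = \frac{36244}{- \frac{9525}{5186}} = 36244 \left(- \frac{5186}{9525}\right) = - \frac{187961384}{9525}$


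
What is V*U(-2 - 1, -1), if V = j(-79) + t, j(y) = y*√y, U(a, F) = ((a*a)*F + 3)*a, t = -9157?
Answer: -164826 - 1422*I*√79 ≈ -1.6483e+5 - 12639.0*I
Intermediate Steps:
U(a, F) = a*(3 + F*a²) (U(a, F) = (a²*F + 3)*a = (F*a² + 3)*a = (3 + F*a²)*a = a*(3 + F*a²))
j(y) = y^(3/2)
V = -9157 - 79*I*√79 (V = (-79)^(3/2) - 9157 = -79*I*√79 - 9157 = -9157 - 79*I*√79 ≈ -9157.0 - 702.17*I)
V*U(-2 - 1, -1) = (-9157 - 79*I*√79)*((-2 - 1)*(3 - (-2 - 1)²)) = (-9157 - 79*I*√79)*(-3*(3 - 1*(-3)²)) = (-9157 - 79*I*√79)*(-3*(3 - 1*9)) = (-9157 - 79*I*√79)*(-3*(3 - 9)) = (-9157 - 79*I*√79)*(-3*(-6)) = (-9157 - 79*I*√79)*18 = -164826 - 1422*I*√79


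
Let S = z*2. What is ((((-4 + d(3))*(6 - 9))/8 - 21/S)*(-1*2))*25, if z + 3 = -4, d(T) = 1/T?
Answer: -575/4 ≈ -143.75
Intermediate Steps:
z = -7 (z = -3 - 4 = -7)
S = -14 (S = -7*2 = -14)
((((-4 + d(3))*(6 - 9))/8 - 21/S)*(-1*2))*25 = ((((-4 + 1/3)*(6 - 9))/8 - 21/(-14))*(-1*2))*25 = ((((-4 + ⅓)*(-3))*(⅛) - 21*(-1/14))*(-2))*25 = ((-11/3*(-3)*(⅛) + 3/2)*(-2))*25 = ((11*(⅛) + 3/2)*(-2))*25 = ((11/8 + 3/2)*(-2))*25 = ((23/8)*(-2))*25 = -23/4*25 = -575/4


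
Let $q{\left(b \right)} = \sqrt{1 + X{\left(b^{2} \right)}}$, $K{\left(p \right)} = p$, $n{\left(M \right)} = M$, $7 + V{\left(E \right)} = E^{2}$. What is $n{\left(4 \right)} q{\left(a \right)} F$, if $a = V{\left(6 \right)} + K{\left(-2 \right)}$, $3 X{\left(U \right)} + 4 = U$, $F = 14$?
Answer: $\frac{112 \sqrt{546}}{3} \approx 872.35$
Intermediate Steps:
$V{\left(E \right)} = -7 + E^{2}$
$X{\left(U \right)} = - \frac{4}{3} + \frac{U}{3}$
$a = 27$ ($a = \left(-7 + 6^{2}\right) - 2 = \left(-7 + 36\right) - 2 = 29 - 2 = 27$)
$q{\left(b \right)} = \sqrt{- \frac{1}{3} + \frac{b^{2}}{3}}$ ($q{\left(b \right)} = \sqrt{1 + \left(- \frac{4}{3} + \frac{b^{2}}{3}\right)} = \sqrt{- \frac{1}{3} + \frac{b^{2}}{3}}$)
$n{\left(4 \right)} q{\left(a \right)} F = 4 \frac{\sqrt{-3 + 3 \cdot 27^{2}}}{3} \cdot 14 = 4 \frac{\sqrt{-3 + 3 \cdot 729}}{3} \cdot 14 = 4 \frac{\sqrt{-3 + 2187}}{3} \cdot 14 = 4 \frac{\sqrt{2184}}{3} \cdot 14 = 4 \frac{2 \sqrt{546}}{3} \cdot 14 = \frac{8 \sqrt{546}}{3} \cdot 14 = \frac{112 \sqrt{546}}{3}$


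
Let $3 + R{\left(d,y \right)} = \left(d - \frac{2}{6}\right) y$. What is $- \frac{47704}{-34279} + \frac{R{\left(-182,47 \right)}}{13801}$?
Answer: $\frac{1093501390}{1419253437} \approx 0.77048$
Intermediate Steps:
$R{\left(d,y \right)} = -3 + y \left(- \frac{1}{3} + d\right)$ ($R{\left(d,y \right)} = -3 + \left(d - \frac{2}{6}\right) y = -3 + \left(d - \frac{1}{3}\right) y = -3 + \left(- \frac{1}{3} + d\right) y = -3 + y \left(- \frac{1}{3} + d\right)$)
$- \frac{47704}{-34279} + \frac{R{\left(-182,47 \right)}}{13801} = - \frac{47704}{-34279} + \frac{-3 - \frac{47}{3} - 8554}{13801} = \left(-47704\right) \left(- \frac{1}{34279}\right) + \left(-3 - \frac{47}{3} - 8554\right) \frac{1}{13801} = \frac{47704}{34279} - \frac{25718}{41403} = \frac{1093501390}{1419253437}$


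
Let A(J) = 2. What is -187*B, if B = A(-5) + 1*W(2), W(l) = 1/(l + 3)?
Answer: -2057/5 ≈ -411.40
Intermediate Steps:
W(l) = 1/(3 + l)
B = 11/5 (B = 2 + 1/(3 + 2) = 2 + 1/5 = 2 + 1*(⅕) = 2 + ⅕ = 11/5 ≈ 2.2000)
-187*B = -187*11/5 = -2057/5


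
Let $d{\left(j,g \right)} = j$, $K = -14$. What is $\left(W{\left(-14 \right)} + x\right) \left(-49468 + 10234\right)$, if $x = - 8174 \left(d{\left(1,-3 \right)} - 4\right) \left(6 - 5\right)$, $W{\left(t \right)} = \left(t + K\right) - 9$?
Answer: $-960644490$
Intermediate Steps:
$W{\left(t \right)} = -23 + t$ ($W{\left(t \right)} = \left(t - 14\right) - 9 = \left(-14 + t\right) - 9 = -23 + t$)
$x = 24522$ ($x = - 8174 \left(1 - 4\right) \left(6 - 5\right) = - 8174 \left(\left(-3\right) 1\right) = \left(-8174\right) \left(-3\right) = 24522$)
$\left(W{\left(-14 \right)} + x\right) \left(-49468 + 10234\right) = \left(\left(-23 - 14\right) + 24522\right) \left(-49468 + 10234\right) = \left(-37 + 24522\right) \left(-39234\right) = 24485 \left(-39234\right) = -960644490$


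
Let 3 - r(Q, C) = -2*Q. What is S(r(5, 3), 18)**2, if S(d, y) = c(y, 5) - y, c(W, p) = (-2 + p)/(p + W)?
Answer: 168921/529 ≈ 319.32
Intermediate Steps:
r(Q, C) = 3 + 2*Q (r(Q, C) = 3 - (-2)*Q = 3 + 2*Q)
c(W, p) = (-2 + p)/(W + p)
S(d, y) = -y + 3/(5 + y) (S(d, y) = (-2 + 5)/(y + 5) - y = 3/(5 + y) - y = -y + 3/(5 + y))
S(r(5, 3), 18)**2 = ((3 - 1*18*(5 + 18))/(5 + 18))**2 = ((3 - 1*18*23)/23)**2 = ((3 - 414)/23)**2 = ((1/23)*(-411))**2 = (-411/23)**2 = 168921/529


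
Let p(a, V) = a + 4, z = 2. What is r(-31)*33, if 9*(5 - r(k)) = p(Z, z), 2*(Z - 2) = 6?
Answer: 132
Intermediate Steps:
Z = 5 (Z = 2 + (½)*6 = 2 + 3 = 5)
p(a, V) = 4 + a
r(k) = 4 (r(k) = 5 - (4 + 5)/9 = 5 - ⅑*9 = 5 - 1 = 4)
r(-31)*33 = 4*33 = 132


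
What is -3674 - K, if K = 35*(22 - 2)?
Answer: -4374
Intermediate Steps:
K = 700 (K = 35*20 = 700)
-3674 - K = -3674 - 1*700 = -3674 - 700 = -4374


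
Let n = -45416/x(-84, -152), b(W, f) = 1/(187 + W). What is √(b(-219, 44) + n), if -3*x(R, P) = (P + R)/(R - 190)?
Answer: √35241355726/472 ≈ 397.73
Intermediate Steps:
x(R, P) = -(P + R)/(3*(-190 + R)) (x(R, P) = -(P + R)/(3*(R - 190)) = -(P + R)/(3*(-190 + R)))
n = 9332988/59 (n = -45416*3*(-190 - 84)/(-1*(-152) - 1*(-84)) = -45416*(-822/(152 + 84)) = -45416/((⅓)*(-1/274)*236) = -45416/(-118/411) = -45416*(-411/118) = 9332988/59 ≈ 1.5819e+5)
√(b(-219, 44) + n) = √(1/(187 - 219) + 9332988/59) = √(1/(-32) + 9332988/59) = √(-1/32 + 9332988/59) = √(298655557/1888) = √35241355726/472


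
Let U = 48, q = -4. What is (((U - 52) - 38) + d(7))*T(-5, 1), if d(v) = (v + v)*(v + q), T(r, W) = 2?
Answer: 0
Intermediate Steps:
d(v) = 2*v*(-4 + v) (d(v) = (v + v)*(v - 4) = (2*v)*(-4 + v) = 2*v*(-4 + v))
(((U - 52) - 38) + d(7))*T(-5, 1) = (((48 - 52) - 38) + 2*7*(-4 + 7))*2 = ((-4 - 38) + 2*7*3)*2 = (-42 + 42)*2 = 0*2 = 0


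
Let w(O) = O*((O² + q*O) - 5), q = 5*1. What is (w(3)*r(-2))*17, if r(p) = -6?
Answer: -5814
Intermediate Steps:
q = 5
w(O) = O*(-5 + O² + 5*O) (w(O) = O*((O² + 5*O) - 5) = O*(-5 + O² + 5*O))
(w(3)*r(-2))*17 = ((3*(-5 + 3² + 5*3))*(-6))*17 = ((3*(-5 + 9 + 15))*(-6))*17 = ((3*19)*(-6))*17 = (57*(-6))*17 = -342*17 = -5814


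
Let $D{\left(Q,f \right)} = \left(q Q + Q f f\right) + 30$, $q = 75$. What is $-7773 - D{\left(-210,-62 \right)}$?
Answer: $815187$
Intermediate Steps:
$D{\left(Q,f \right)} = 30 + 75 Q + Q f^{2}$ ($D{\left(Q,f \right)} = \left(75 Q + Q f f\right) + 30 = \left(75 Q + Q f^{2}\right) + 30 = 30 + 75 Q + Q f^{2}$)
$-7773 - D{\left(-210,-62 \right)} = -7773 - \left(30 + 75 \left(-210\right) - 210 \left(-62\right)^{2}\right) = -7773 - \left(30 - 15750 - 807240\right) = -7773 - -822960 = -7773 + 822960 = 815187$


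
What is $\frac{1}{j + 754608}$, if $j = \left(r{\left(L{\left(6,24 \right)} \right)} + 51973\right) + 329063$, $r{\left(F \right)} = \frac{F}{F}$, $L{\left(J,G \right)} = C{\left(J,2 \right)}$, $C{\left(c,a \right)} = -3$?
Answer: $\frac{1}{1135645} \approx 8.8056 \cdot 10^{-7}$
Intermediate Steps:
$L{\left(J,G \right)} = -3$
$r{\left(F \right)} = 1$
$j = 381037$ ($j = \left(1 + 51973\right) + 329063 = 51974 + 329063 = 381037$)
$\frac{1}{j + 754608} = \frac{1}{381037 + 754608} = \frac{1}{1135645}$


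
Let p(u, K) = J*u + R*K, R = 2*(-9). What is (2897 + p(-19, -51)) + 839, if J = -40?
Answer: 5414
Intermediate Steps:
R = -18
p(u, K) = -40*u - 18*K
(2897 + p(-19, -51)) + 839 = (2897 + (-40*(-19) - 18*(-51))) + 839 = (2897 + (760 + 918)) + 839 = (2897 + 1678) + 839 = 4575 + 839 = 5414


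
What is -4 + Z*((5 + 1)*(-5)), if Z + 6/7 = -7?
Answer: 1622/7 ≈ 231.71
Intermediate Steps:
Z = -55/7 (Z = -6/7 - 7 = -55/7 ≈ -7.8571)
-4 + Z*((5 + 1)*(-5)) = -4 - 55*(5 + 1)*(-5)/7 = -4 - 330*(-5)/7 = -4 - 55/7*(-30) = -4 + 1650/7 = 1622/7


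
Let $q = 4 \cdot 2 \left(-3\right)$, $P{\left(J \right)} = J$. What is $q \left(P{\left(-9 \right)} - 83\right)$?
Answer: $2208$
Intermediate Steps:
$q = -24$ ($q = 4 \left(-6\right) = -24$)
$q \left(P{\left(-9 \right)} - 83\right) = - 24 \left(-9 - 83\right) = \left(-24\right) \left(-92\right) = 2208$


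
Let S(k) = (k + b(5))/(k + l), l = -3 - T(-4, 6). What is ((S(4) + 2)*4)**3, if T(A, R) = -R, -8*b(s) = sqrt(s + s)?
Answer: (144 - sqrt(10))**3/2744 ≈ 1018.1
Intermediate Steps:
b(s) = -sqrt(2)*sqrt(s)/8 (b(s) = -sqrt(s + s)/8 = -sqrt(2)*sqrt(s)/8)
l = 3 (l = -3 - (-1)*6 = -3 - 1*(-6) = -3 + 6 = 3)
S(k) = (k - sqrt(10)/8)/(3 + k) (S(k) = (k - sqrt(2)*sqrt(5)/8)/(k + 3) = (k - sqrt(10)/8)/(3 + k))
((S(4) + 2)*4)**3 = (((4 - sqrt(10)/8)/(3 + 4) + 2)*4)**3 = (((4 - sqrt(10)/8)/7 + 2)*4)**3 = (((4/7 - sqrt(10)/56) + 2)*4)**3 = ((18/7 - sqrt(10)/56)*4)**3 = (72/7 - sqrt(10)/14)**3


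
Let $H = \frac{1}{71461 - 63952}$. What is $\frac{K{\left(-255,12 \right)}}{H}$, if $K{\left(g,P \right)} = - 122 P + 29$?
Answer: $-10775415$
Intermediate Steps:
$K{\left(g,P \right)} = 29 - 122 P$
$H = \frac{1}{7509} \approx 0.00013317$
$\frac{K{\left(-255,12 \right)}}{H} = \left(29 - 1464\right) \frac{1}{\frac{1}{7509}} = \left(29 - 1464\right) 7509 = \left(-1435\right) 7509 = -10775415$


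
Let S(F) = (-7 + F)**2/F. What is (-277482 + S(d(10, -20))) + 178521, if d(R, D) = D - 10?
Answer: -2970199/30 ≈ -99007.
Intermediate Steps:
d(R, D) = -10 + D
S(F) = (-7 + F)**2/F
(-277482 + S(d(10, -20))) + 178521 = (-277482 + (-7 + (-10 - 20))**2/(-10 - 20)) + 178521 = (-277482 + (-7 - 30)**2/(-30)) + 178521 = (-277482 - 1/30*(-37)**2) + 178521 = (-277482 - 1/30*1369) + 178521 = (-277482 - 1369/30) + 178521 = -8325829/30 + 178521 = -2970199/30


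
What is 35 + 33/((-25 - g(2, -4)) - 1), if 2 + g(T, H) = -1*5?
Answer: 632/19 ≈ 33.263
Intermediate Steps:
g(T, H) = -7 (g(T, H) = -2 - 1*5 = -2 - 5 = -7)
35 + 33/((-25 - g(2, -4)) - 1) = 35 + 33/((-25 - 1*(-7)) - 1) = 35 + 33/((-25 + 7) - 1) = 35 + 33/(-18 - 1) = 35 + 33/(-19) = 35 + 33*(-1/19) = 35 - 33/19 = 632/19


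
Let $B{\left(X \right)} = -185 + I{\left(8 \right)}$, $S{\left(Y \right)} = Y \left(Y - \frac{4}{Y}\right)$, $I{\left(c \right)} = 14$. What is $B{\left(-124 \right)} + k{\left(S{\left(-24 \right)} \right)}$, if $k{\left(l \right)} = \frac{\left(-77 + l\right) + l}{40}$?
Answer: $- \frac{5773}{40} \approx -144.32$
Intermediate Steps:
$B{\left(X \right)} = -171$ ($B{\left(X \right)} = -185 + 14 = -171$)
$k{\left(l \right)} = - \frac{77}{40} + \frac{l}{20}$ ($k{\left(l \right)} = \left(-77 + 2 l\right) \frac{1}{40} = - \frac{77}{40} + \frac{l}{20}$)
$B{\left(-124 \right)} + k{\left(S{\left(-24 \right)} \right)} = -171 - \left(\frac{77}{40} - \frac{-4 + \left(-24\right)^{2}}{20}\right) = -171 - \left(\frac{77}{40} - \frac{-4 + 576}{20}\right) = -171 + \left(- \frac{77}{40} + \frac{1}{20} \cdot 572\right) = -171 + \left(- \frac{77}{40} + \frac{143}{5}\right) = -171 + \frac{1067}{40} = - \frac{5773}{40}$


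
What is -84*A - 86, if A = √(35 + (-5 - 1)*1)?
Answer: -86 - 84*√29 ≈ -538.35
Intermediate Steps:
A = √29 (A = √(35 - 6*1) = √(35 - 6) = √29 ≈ 5.3852)
-84*A - 86 = -84*√29 - 86 = -86 - 84*√29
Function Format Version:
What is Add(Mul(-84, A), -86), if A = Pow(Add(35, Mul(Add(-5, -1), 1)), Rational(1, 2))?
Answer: Add(-86, Mul(-84, Pow(29, Rational(1, 2)))) ≈ -538.35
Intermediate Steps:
A = Pow(29, Rational(1, 2)) (A = Pow(Add(35, Mul(-6, 1)), Rational(1, 2)) = Pow(Add(35, -6), Rational(1, 2)) = Pow(29, Rational(1, 2)) ≈ 5.3852)
Add(Mul(-84, A), -86) = Add(Mul(-84, Pow(29, Rational(1, 2))), -86) = Add(-86, Mul(-84, Pow(29, Rational(1, 2))))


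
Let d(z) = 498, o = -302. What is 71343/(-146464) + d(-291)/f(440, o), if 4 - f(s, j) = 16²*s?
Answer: -2027182305/4124279776 ≈ -0.49152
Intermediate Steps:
f(s, j) = 4 - 256*s (f(s, j) = 4 - 16²*s = 4 - 256*s)
71343/(-146464) + d(-291)/f(440, o) = 71343/(-146464) + 498/(4 - 256*440) = 71343*(-1/146464) + 498/(4 - 112640) = -71343/146464 + 498/(-112636) = -71343/146464 + 498*(-1/112636) = -71343/146464 - 249/56318 = -2027182305/4124279776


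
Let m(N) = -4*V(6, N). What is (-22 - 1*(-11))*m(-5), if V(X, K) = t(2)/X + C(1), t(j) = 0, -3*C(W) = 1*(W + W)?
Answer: -88/3 ≈ -29.333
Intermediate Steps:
C(W) = -2*W/3 (C(W) = -(W + W)/3 = -2*W/3)
V(X, K) = -⅔ (V(X, K) = 0/X - ⅔*1 = 0 - ⅔ = -⅔)
m(N) = 8/3 (m(N) = -4*(-⅔) = 8/3)
(-22 - 1*(-11))*m(-5) = (-22 - 1*(-11))*(8/3) = (-22 + 11)*(8/3) = -11*8/3 = -88/3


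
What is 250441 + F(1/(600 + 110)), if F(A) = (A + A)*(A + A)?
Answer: 31561827026/126025 ≈ 2.5044e+5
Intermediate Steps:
F(A) = 4*A² (F(A) = (2*A)*(2*A) = 4*A²)
250441 + F(1/(600 + 110)) = 250441 + 4*(1/(600 + 110))² = 250441 + 4*(1/710)² = 250441 + 4*(1/504100) = 250441 + 1/126025 = 31561827026/126025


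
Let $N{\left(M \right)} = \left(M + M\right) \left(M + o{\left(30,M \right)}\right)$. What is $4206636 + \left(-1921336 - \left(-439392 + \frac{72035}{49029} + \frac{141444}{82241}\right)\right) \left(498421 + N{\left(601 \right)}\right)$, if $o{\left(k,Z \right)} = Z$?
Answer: $- \frac{11611721203815136708571}{4032193989} \approx -2.8798 \cdot 10^{12}$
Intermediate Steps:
$N{\left(M \right)} = 4 M^{2}$ ($N{\left(M \right)} = \left(M + M\right) \left(M + M\right) = 2 M 2 M = 4 M^{2}$)
$4206636 + \left(-1921336 - \left(-439392 + \frac{72035}{49029} + \frac{141444}{82241}\right)\right) \left(498421 + N{\left(601 \right)}\right) = 4206636 + \left(-1921336 - \left(-439392 + \frac{72035}{49029} + \frac{141444}{82241}\right)\right) \left(498421 + 4 \cdot 601^{2}\right) = 4206636 + \left(-1921336 - \left(-439392 + \frac{72035}{49029} + \frac{141444}{82241}\right)\right) \left(498421 + 4 \cdot 361201\right) = 4206636 + \left(-1921336 + \left(439392 - \left(\frac{72035}{49029} + \frac{141444}{82241}\right)\right)\right) \left(498421 + 1444804\right) = 4206636 + \left(-1921336 + \left(439392 - \frac{12859088311}{4032193989}\right)\right) 1943225 = 4206636 + \left(-1921336 + \frac{1771700922126377}{4032193989}\right) 1943225 = 4206636 - \frac{11611738165787529819575}{4032193989} = - \frac{11611721203815136708571}{4032193989}$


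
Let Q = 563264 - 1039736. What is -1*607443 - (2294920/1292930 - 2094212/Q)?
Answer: -9355399735527367/15401123574 ≈ -6.0745e+5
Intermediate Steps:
Q = -476472
-1*607443 - (2294920/1292930 - 2094212/Q) = -1*607443 - (2294920/1292930 - 2094212/(-476472)) = -607443 - (2294920*(1/1292930) - 2094212*(-1/476472)) = -607443 - (229492/129293 + 523553/119118) = -607443 - 1*95028366085/15401123574 = -607443 - 95028366085/15401123574 = -9355399735527367/15401123574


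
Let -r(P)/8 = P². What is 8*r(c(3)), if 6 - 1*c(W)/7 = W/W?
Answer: -78400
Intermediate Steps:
c(W) = 35 (c(W) = 42 - 7*W/W = 42 - 7*1 = 42 - 7 = 35)
r(P) = -8*P²
8*r(c(3)) = 8*(-8*35²) = 8*(-8*1225) = 8*(-9800) = -78400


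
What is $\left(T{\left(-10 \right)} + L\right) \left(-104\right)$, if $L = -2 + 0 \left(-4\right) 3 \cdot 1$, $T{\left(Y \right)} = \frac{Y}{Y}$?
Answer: $104$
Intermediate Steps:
$T{\left(Y \right)} = 1$
$L = -2$ ($L = -2 + 0 \cdot 3 \cdot 1 = -2 + 0 \cdot 1 = -2 + 0 = -2$)
$\left(T{\left(-10 \right)} + L\right) \left(-104\right) = \left(1 - 2\right) \left(-104\right) = \left(-1\right) \left(-104\right) = 104$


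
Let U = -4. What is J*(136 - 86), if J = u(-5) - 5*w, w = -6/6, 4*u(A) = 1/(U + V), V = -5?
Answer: 4475/18 ≈ 248.61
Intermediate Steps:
u(A) = -1/36 (u(A) = 1/(4*(-4 - 5)) = (¼)/(-9) = (¼)*(-⅑) = -1/36)
w = -1 (w = -6*⅙ = -1)
J = 179/36 (J = -1/36 - 5*(-1) = -1/36 + 5 = 179/36 ≈ 4.9722)
J*(136 - 86) = 179*(136 - 86)/36 = (179/36)*50 = 4475/18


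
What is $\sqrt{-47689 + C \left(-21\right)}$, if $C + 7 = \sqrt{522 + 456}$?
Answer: $\sqrt{-47542 - 21 \sqrt{978}} \approx 219.54 i$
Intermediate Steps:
$C = -7 + \sqrt{978}$ ($C = -7 + \sqrt{522 + 456} = -7 + \sqrt{978} \approx 24.273$)
$\sqrt{-47689 + C \left(-21\right)} = \sqrt{-47689 + \left(-7 + \sqrt{978}\right) \left(-21\right)} = \sqrt{-47689 + \left(147 - 21 \sqrt{978}\right)} = \sqrt{-47542 - 21 \sqrt{978}}$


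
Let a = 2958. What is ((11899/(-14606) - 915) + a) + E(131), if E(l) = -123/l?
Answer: 3905692291/1913386 ≈ 2041.2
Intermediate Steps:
((11899/(-14606) - 915) + a) + E(131) = ((11899/(-14606) - 915) + 2958) - 123/131 = ((11899*(-1/14606) - 915) + 2958) - 123*1/131 = ((-11899/14606 - 915) + 2958) - 123/131 = (-13376389/14606 + 2958) - 123/131 = 29828159/14606 - 123/131 = 3905692291/1913386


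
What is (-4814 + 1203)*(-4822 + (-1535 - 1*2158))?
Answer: 30747665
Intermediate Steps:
(-4814 + 1203)*(-4822 + (-1535 - 1*2158)) = -3611*(-4822 + (-1535 - 2158)) = -3611*(-4822 - 3693) = -3611*(-8515) = 30747665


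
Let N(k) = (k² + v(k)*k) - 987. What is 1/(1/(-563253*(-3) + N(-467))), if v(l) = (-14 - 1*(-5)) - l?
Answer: 1692975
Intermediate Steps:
v(l) = -9 - l (v(l) = (-14 + 5) - l = -9 - l)
N(k) = -987 + k² + k*(-9 - k) (N(k) = (k² + (-9 - k)*k) - 987 = (k² + k*(-9 - k)) - 987 = -987 + k² + k*(-9 - k))
1/(1/(-563253*(-3) + N(-467))) = 1/(1/(-563253*(-3) + (-987 - 9*(-467)))) = 1/(1/(1689759 + (-987 + 4203))) = 1/(1/(1689759 + 3216)) = 1/(1/1692975) = 1692975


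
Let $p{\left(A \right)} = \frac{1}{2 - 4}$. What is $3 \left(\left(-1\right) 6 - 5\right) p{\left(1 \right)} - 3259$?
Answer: $- \frac{6485}{2} \approx -3242.5$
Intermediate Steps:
$p{\left(A \right)} = - \frac{1}{2}$ ($p{\left(A \right)} = \frac{1}{-2} = - \frac{1}{2}$)
$3 \left(\left(-1\right) 6 - 5\right) p{\left(1 \right)} - 3259 = 3 \left(\left(-1\right) 6 - 5\right) \left(- \frac{1}{2}\right) - 3259 = 3 \left(-6 - 5\right) \left(- \frac{1}{2}\right) - 3259 = 3 \left(-11\right) \left(- \frac{1}{2}\right) - 3259 = \left(-33\right) \left(- \frac{1}{2}\right) - 3259 = \frac{33}{2} - 3259 = - \frac{6485}{2}$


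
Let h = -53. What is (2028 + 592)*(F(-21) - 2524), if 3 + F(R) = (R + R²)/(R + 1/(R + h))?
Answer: -2075336060/311 ≈ -6.6731e+6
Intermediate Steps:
F(R) = -3 + (R + R²)/(R + 1/(-53 + R)) (F(R) = -3 + (R + R²)/(R + 1/(R - 53)) = -3 + (R + R²)/(R + 1/(-53 + R)))
(2028 + 592)*(F(-21) - 2524) = (2028 + 592)*((-3 + (-21)³ - 55*(-21)² + 106*(-21))/(1 + (-21)² - 53*(-21)) - 2524) = 2620*((-3 - 9261 - 55*441 - 2226)/(1 + 441 + 1113) - 2524) = 2620*((-3 - 9261 - 24255 - 2226)/1555 - 2524) = 2620*((1/1555)*(-35745) - 2524) = 2620*(-7149/311 - 2524) = 2620*(-792113/311) = -2075336060/311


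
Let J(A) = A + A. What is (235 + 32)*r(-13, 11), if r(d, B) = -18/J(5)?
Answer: -2403/5 ≈ -480.60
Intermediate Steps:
J(A) = 2*A
r(d, B) = -9/5 (r(d, B) = -18/(2*5) = -18/10 = -18*1/10 = -9/5)
(235 + 32)*r(-13, 11) = (235 + 32)*(-9/5) = 267*(-9/5) = -2403/5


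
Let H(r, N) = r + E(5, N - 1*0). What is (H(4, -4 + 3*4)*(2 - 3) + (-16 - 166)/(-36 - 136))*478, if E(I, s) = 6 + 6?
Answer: -307115/43 ≈ -7142.2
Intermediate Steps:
E(I, s) = 12
H(r, N) = 12 + r (H(r, N) = r + 12 = 12 + r)
(H(4, -4 + 3*4)*(2 - 3) + (-16 - 166)/(-36 - 136))*478 = ((12 + 4)*(2 - 3) + (-16 - 166)/(-36 - 136))*478 = (16*(-1) - 182/(-172))*478 = (-16 - 182*(-1/172))*478 = (-16 + 91/86)*478 = -1285/86*478 = -307115/43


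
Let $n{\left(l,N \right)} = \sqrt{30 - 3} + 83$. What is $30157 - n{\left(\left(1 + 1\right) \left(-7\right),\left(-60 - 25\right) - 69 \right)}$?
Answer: $30074 - 3 \sqrt{3} \approx 30069.0$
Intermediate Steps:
$n{\left(l,N \right)} = 83 + 3 \sqrt{3}$ ($n{\left(l,N \right)} = \sqrt{27} + 83 = 3 \sqrt{3} + 83 = 83 + 3 \sqrt{3}$)
$30157 - n{\left(\left(1 + 1\right) \left(-7\right),\left(-60 - 25\right) - 69 \right)} = 30157 - \left(83 + 3 \sqrt{3}\right) = 30074 - 3 \sqrt{3}$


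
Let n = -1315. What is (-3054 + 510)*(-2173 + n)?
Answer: 8873472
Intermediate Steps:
(-3054 + 510)*(-2173 + n) = (-3054 + 510)*(-2173 - 1315) = -2544*(-3488) = 8873472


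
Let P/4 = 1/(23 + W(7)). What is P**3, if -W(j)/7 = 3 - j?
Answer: 64/132651 ≈ 0.00048247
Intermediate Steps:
W(j) = -21 + 7*j (W(j) = -7*(3 - j) = -21 + 7*j)
P = 4/51 (P = 4/(23 + (-21 + 7*7)) = 4/(23 + (-21 + 49)) = 4/(23 + 28) = 4/51 ≈ 0.078431)
P**3 = (4/51)**3 = 64/132651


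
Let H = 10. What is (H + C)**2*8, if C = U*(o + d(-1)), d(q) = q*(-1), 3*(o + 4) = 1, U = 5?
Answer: 800/9 ≈ 88.889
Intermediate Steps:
o = -11/3 (o = -4 + (1/3)*1 = -4 + 1/3 = -11/3 ≈ -3.6667)
d(q) = -q
C = -40/3 (C = 5*(-11/3 - 1*(-1)) = 5*(-11/3 + 1) = 5*(-8/3) = -40/3 ≈ -13.333)
(H + C)**2*8 = (10 - 40/3)**2*8 = (-10/3)**2*8 = (100/9)*8 = 800/9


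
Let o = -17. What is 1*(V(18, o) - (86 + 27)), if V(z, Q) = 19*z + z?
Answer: 247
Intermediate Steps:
V(z, Q) = 20*z
1*(V(18, o) - (86 + 27)) = 1*(20*18 - (86 + 27)) = 1*(360 - 1*113) = 1*(360 - 113) = 1*247 = 247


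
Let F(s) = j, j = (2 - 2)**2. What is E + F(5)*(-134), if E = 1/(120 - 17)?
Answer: 1/103 ≈ 0.0097087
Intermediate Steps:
j = 0 (j = 0**2 = 0)
F(s) = 0
E = 1/103 ≈ 0.0097087
E + F(5)*(-134) = 1/103 + 0*(-134) = 1/103 + 0 = 1/103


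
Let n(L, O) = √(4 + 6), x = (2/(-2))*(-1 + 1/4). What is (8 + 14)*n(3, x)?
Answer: 22*√10 ≈ 69.570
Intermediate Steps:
x = ¾ (x = (2*(-½))*(-1 + ¼) = -1*(-¾) = ¾ ≈ 0.75000)
n(L, O) = √10
(8 + 14)*n(3, x) = (8 + 14)*√10 = 22*√10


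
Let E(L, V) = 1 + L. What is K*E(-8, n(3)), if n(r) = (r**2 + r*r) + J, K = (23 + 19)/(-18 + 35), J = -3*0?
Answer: -294/17 ≈ -17.294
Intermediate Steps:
J = 0
K = 42/17 ≈ 2.4706
n(r) = 2*r**2 (n(r) = (r**2 + r*r) + 0 = (r**2 + r**2) + 0 = 2*r**2 + 0 = 2*r**2)
K*E(-8, n(3)) = 42*(1 - 8)/17 = (42/17)*(-7) = -294/17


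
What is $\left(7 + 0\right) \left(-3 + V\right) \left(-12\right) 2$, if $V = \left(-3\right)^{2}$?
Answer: $-1008$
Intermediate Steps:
$V = 9$
$\left(7 + 0\right) \left(-3 + V\right) \left(-12\right) 2 = \left(7 + 0\right) \left(-3 + 9\right) \left(-12\right) 2 = 7 \cdot 6 \left(-12\right) 2 = 42 \left(-12\right) 2 = \left(-504\right) 2 = -1008$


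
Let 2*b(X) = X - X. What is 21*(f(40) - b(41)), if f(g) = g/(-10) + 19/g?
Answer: -2961/40 ≈ -74.025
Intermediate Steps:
b(X) = 0 (b(X) = (X - X)/2 = (1/2)*0 = 0)
f(g) = 19/g - g/10 (f(g) = g*(-1/10) + 19/g = -g/10 + 19/g = 19/g - g/10)
21*(f(40) - b(41)) = 21*((19/40 - 1/10*40) - 1*0) = 21*((19*(1/40) - 4) + 0) = 21*((19/40 - 4) + 0) = 21*(-141/40 + 0) = 21*(-141/40) = -2961/40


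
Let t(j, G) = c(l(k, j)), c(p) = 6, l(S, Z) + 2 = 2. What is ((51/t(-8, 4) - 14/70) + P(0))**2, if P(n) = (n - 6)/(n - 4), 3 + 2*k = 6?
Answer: 2401/25 ≈ 96.040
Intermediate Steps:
k = 3/2 (k = -3/2 + (1/2)*6 = -3/2 + 3 = 3/2 ≈ 1.5000)
l(S, Z) = 0 (l(S, Z) = -2 + 2 = 0)
t(j, G) = 6
P(n) = (-6 + n)/(-4 + n)
((51/t(-8, 4) - 14/70) + P(0))**2 = ((51/6 - 14/70) + (-6 + 0)/(-4 + 0))**2 = ((51*(1/6) - 14*1/70) - 6/(-4))**2 = ((17/2 - 1/5) - 1/4*(-6))**2 = (83/10 + 3/2)**2 = (49/5)**2 = 2401/25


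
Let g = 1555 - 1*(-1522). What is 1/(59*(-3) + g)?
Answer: 1/2900 ≈ 0.00034483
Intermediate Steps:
g = 3077 (g = 1555 + 1522 = 3077)
1/(59*(-3) + g) = 1/(59*(-3) + 3077) = 1/(-177 + 3077) = 1/2900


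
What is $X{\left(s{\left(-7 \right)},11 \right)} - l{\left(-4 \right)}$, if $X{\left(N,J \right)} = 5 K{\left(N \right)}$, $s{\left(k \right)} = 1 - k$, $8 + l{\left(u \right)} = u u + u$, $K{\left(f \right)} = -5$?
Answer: $-29$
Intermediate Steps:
$l{\left(u \right)} = -8 + u + u^{2}$ ($l{\left(u \right)} = -8 + \left(u u + u\right) = -8 + \left(u^{2} + u\right) = -8 + \left(u + u^{2}\right) = -8 + u + u^{2}$)
$X{\left(N,J \right)} = -25$ ($X{\left(N,J \right)} = 5 \left(-5\right) = -25$)
$X{\left(s{\left(-7 \right)},11 \right)} - l{\left(-4 \right)} = -25 - \left(-8 - 4 + \left(-4\right)^{2}\right) = -25 - \left(-8 - 4 + 16\right) = -25 - 4 = -29$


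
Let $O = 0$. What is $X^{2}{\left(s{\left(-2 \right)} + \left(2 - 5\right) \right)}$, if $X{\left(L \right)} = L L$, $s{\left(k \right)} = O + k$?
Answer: $625$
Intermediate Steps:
$s{\left(k \right)} = k$ ($s{\left(k \right)} = 0 + k = k$)
$X{\left(L \right)} = L^{2}$
$X^{2}{\left(s{\left(-2 \right)} + \left(2 - 5\right) \right)} = \left(\left(-2 + \left(2 - 5\right)\right)^{2}\right)^{2} = \left(\left(-2 - 3\right)^{2}\right)^{2} = \left(\left(-5\right)^{2}\right)^{2} = 25^{2} = 625$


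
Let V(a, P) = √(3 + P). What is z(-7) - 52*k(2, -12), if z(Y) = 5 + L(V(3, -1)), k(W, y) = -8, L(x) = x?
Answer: 421 + √2 ≈ 422.41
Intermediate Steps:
z(Y) = 5 + √2 (z(Y) = 5 + √(3 - 1) = 5 + √2)
z(-7) - 52*k(2, -12) = (5 + √2) - 52*(-8) = (5 + √2) + 416 = 421 + √2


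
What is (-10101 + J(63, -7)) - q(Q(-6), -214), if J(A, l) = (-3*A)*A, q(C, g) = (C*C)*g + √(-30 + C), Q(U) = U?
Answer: -14304 - 6*I ≈ -14304.0 - 6.0*I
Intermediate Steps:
q(C, g) = √(-30 + C) + g*C² (q(C, g) = C²*g + √(-30 + C) = g*C² + √(-30 + C) = √(-30 + C) + g*C²)
J(A, l) = -3*A²
(-10101 + J(63, -7)) - q(Q(-6), -214) = (-10101 - 3*63²) - (√(-30 - 6) - 214*(-6)²) = (-10101 - 3*3969) - (√(-36) - 214*36) = (-10101 - 11907) - (6*I - 7704) = -22008 - (-7704 + 6*I) = -22008 + (7704 - 6*I) = -14304 - 6*I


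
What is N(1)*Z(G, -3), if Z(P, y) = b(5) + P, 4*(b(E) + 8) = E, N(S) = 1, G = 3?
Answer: -15/4 ≈ -3.7500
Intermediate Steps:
b(E) = -8 + E/4
Z(P, y) = -27/4 + P (Z(P, y) = (-8 + (¼)*5) + P = (-8 + 5/4) + P = -27/4 + P)
N(1)*Z(G, -3) = 1*(-27/4 + 3) = 1*(-15/4) = -15/4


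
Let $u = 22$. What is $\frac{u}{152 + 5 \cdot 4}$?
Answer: $\frac{11}{86} \approx 0.12791$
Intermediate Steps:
$\frac{u}{152 + 5 \cdot 4} = \frac{22}{152 + 5 \cdot 4} = \frac{22}{152 + 20} = \frac{22}{172} = 22 \cdot \frac{1}{172} = \frac{11}{86}$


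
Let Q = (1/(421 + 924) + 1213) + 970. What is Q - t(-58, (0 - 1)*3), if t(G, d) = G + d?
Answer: 3018181/1345 ≈ 2244.0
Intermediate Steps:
Q = 2936136/1345 (Q = (1/1345 + 1213) + 970 = 1631486/1345 + 970 = 2936136/1345 ≈ 2183.0)
Q - t(-58, (0 - 1)*3) = 2936136/1345 - (-58 + (0 - 1)*3) = 2936136/1345 - (-58 - 1*3) = 2936136/1345 - (-58 - 3) = 2936136/1345 - 1*(-61) = 2936136/1345 + 61 = 3018181/1345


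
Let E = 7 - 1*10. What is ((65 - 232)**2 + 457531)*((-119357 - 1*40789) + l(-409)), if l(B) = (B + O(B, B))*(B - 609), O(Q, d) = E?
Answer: 125854843400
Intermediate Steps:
E = -3 (E = 7 - 10 = -3)
O(Q, d) = -3
l(B) = (-609 + B)*(-3 + B) (l(B) = (B - 3)*(B - 609) = (-3 + B)*(-609 + B) = (-609 + B)*(-3 + B))
((65 - 232)**2 + 457531)*((-119357 - 1*40789) + l(-409)) = ((65 - 232)**2 + 457531)*((-119357 - 1*40789) + (1827 + (-409)**2 - 612*(-409))) = ((-167)**2 + 457531)*((-119357 - 40789) + (1827 + 167281 + 250308)) = (27889 + 457531)*(-160146 + 419416) = 485420*259270 = 125854843400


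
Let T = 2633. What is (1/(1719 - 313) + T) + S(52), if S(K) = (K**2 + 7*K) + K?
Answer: 8088719/1406 ≈ 5753.0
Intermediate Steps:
S(K) = K**2 + 8*K
(1/(1719 - 313) + T) + S(52) = (1/(1719 - 313) + 2633) + 52*(8 + 52) = (1/1406 + 2633) + 52*60 = (1/1406 + 2633) + 3120 = 3701999/1406 + 3120 = 8088719/1406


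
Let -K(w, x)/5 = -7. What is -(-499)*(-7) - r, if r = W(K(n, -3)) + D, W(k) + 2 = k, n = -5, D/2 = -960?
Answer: -1606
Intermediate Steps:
D = -1920 (D = 2*(-960) = -1920)
K(w, x) = 35 (K(w, x) = -5*(-7) = 35)
W(k) = -2 + k
r = -1887 (r = (-2 + 35) - 1920 = 33 - 1920 = -1887)
-(-499)*(-7) - r = -(-499)*(-7) - 1*(-1887) = -1*3493 + 1887 = -3493 + 1887 = -1606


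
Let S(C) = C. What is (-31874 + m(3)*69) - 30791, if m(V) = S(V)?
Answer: -62458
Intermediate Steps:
m(V) = V
(-31874 + m(3)*69) - 30791 = (-31874 + 3*69) - 30791 = (-31874 + 207) - 30791 = -31667 - 30791 = -62458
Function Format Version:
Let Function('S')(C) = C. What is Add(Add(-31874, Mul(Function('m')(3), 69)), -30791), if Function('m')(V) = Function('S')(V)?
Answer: -62458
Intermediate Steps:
Function('m')(V) = V
Add(Add(-31874, Mul(Function('m')(3), 69)), -30791) = Add(Add(-31874, Mul(3, 69)), -30791) = Add(Add(-31874, 207), -30791) = Add(-31667, -30791) = -62458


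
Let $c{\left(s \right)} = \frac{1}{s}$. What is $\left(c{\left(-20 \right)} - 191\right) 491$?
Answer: $- \frac{1876111}{20} \approx -93806.0$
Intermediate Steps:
$\left(c{\left(-20 \right)} - 191\right) 491 = \left(\frac{1}{-20} - 191\right) 491 = \left(- \frac{1}{20} - 191\right) 491 = \left(- \frac{3821}{20}\right) 491 = - \frac{1876111}{20}$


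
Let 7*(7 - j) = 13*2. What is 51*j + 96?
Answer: 1845/7 ≈ 263.57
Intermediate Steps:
j = 23/7 (j = 7 - 13*2/7 = 7 - ⅐*26 = 7 - 26/7 = 23/7 ≈ 3.2857)
51*j + 96 = 51*(23/7) + 96 = 1173/7 + 96 = 1845/7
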